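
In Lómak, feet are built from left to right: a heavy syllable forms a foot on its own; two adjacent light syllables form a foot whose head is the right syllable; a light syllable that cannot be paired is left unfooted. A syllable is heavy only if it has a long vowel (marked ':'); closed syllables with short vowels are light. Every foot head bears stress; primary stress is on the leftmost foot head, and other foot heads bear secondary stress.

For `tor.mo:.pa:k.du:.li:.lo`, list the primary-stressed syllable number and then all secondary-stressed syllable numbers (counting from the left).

Weights: 1 tor L, 2 mo: H, 3 pa:k H, 4 du: H, 5 li: H, 6 lo L.
Parse left to right (heavy = foot alone; LL = one foot; stranded L unfooted): tor (ˈmo:) (ˈpa:k) (ˈdu:) (ˈli:) lo.
Foot heads: 2, 3, 4, 5.
Primary stress on the leftmost head = syllable 2.
Secondary stress on 3, 4, 5: tor.ˈmo:.ˌpa:k.ˌdu:.ˌli:.lo.

primary 2, secondary 3, 4, 5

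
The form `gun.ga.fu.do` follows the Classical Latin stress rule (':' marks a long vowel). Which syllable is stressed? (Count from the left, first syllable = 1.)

Classical Latin: stress the penult if heavy (long vowel or closed), else the antepenult.
Weights: 2 ga L, 3 fu L, 4 do L.
The penult (syllable 3, fu) is light, so stress falls on the antepenult (syllable 2, ga).
Stress on syllable 2: gun.ˈga.fu.do.

2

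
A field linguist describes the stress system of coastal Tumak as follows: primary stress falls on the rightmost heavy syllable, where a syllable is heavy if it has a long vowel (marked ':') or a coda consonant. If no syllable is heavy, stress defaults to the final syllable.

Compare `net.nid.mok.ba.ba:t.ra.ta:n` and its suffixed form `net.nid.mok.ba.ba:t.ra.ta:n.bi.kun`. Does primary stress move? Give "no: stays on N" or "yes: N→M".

Base `net.nid.mok.ba.ba:t.ra.ta:n` (7 syllables):
  Weights: 1 net H, 2 nid H, 3 mok H, 4 ba L, 5 ba:t H, 6 ra L, 7 ta:n H.
  Heavy syllables in the domain: 1, 2, 3, 5, 7. The rightmost is syllable 7 (ta:n).
  → primary stress on syllable 7.
Suffixed `net.nid.mok.ba.ba:t.ra.ta:n.bi.kun` (9 syllables):
  Weights: 1 net H, 2 nid H, 3 mok H, 4 ba L, 5 ba:t H, 6 ra L, 7 ta:n H, 8 bi L, 9 kun H.
  Heavy syllables in the domain: 1, 2, 3, 5, 7, 9. The rightmost is syllable 9 (kun).
  → primary stress on syllable 9.

yes: 7→9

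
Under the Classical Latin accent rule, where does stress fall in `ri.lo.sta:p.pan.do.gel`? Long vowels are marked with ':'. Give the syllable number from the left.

4

Classical Latin: stress the penult if heavy (long vowel or closed), else the antepenult.
Weights: 4 pan H, 5 do L, 6 gel H.
The penult (syllable 5, do) is light, so stress falls on the antepenult (syllable 4, pan).
Stress on syllable 4: ri.lo.sta:p.ˈpan.do.gel.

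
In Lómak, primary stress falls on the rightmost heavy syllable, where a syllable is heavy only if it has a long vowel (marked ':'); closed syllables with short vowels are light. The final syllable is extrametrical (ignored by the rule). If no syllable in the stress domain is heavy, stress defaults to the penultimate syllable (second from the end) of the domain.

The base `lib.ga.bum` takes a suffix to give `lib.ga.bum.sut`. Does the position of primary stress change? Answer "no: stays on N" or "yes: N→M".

yes: 1→2

Base `lib.ga.bum` (3 syllables):
  The final syllable (3, bum) is extrametrical; the stress domain is syllables 1–2.
  Weights: 1 lib L, 2 ga L.
  No heavy syllable in the domain; default to the penultimate syllable (second from the end) of the domain = syllable 1.
  → primary stress on syllable 1.
Suffixed `lib.ga.bum.sut` (4 syllables):
  The final syllable (4, sut) is extrametrical; the stress domain is syllables 1–3.
  Weights: 1 lib L, 2 ga L, 3 bum L.
  No heavy syllable in the domain; default to the penultimate syllable (second from the end) of the domain = syllable 2.
  → primary stress on syllable 2.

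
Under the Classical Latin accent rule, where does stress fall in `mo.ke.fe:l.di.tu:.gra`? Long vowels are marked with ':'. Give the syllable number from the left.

Classical Latin: stress the penult if heavy (long vowel or closed), else the antepenult.
Weights: 4 di L, 5 tu: H, 6 gra L.
The penult (syllable 5, tu:) is heavy, so it takes stress.
Stress on syllable 5: mo.ke.fe:l.di.ˈtu:.gra.

5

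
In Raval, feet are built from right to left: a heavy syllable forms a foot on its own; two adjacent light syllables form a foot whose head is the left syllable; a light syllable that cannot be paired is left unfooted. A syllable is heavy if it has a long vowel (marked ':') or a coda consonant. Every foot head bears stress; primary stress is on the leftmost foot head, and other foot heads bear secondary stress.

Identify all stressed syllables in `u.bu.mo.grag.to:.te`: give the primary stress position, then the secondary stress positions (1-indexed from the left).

Weights: 1 u L, 2 bu L, 3 mo L, 4 grag H, 5 to: H, 6 te L.
Parse right to left (heavy = foot alone; LL = one foot; stranded L unfooted): u (ˈbu.mo) (ˈgrag) (ˈto:) te.
Foot heads: 2, 4, 5.
Primary stress on the leftmost head = syllable 2.
Secondary stress on 4, 5: u.ˈbu.mo.ˌgrag.ˌto:.te.

primary 2, secondary 4, 5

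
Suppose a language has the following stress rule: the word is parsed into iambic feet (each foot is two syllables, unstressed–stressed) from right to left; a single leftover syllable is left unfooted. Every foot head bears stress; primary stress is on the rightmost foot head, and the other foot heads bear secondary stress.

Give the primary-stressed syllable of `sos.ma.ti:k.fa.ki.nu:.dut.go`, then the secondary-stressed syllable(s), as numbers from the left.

primary 8, secondary 2, 4, 6

Parse right to left into iambic (σˈσ) feet: (sos.ˈma) (ti:k.ˈfa) (ki.ˈnu:) (dut.ˈgo).
Foot heads (stressed positions): 2, 4, 6, 8.
End Rule Rightmost: primary stress on the rightmost head = syllable 8.
Secondary stress on 2, 4, 6: sos.ˌma.ti:k.ˌfa.ki.ˌnu:.dut.ˈgo.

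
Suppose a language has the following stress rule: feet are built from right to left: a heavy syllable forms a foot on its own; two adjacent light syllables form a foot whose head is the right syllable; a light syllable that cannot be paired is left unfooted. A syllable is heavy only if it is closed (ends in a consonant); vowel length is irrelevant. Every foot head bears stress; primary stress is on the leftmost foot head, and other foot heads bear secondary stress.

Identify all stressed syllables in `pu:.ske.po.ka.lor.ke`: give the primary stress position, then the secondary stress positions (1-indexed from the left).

primary 2, secondary 4, 5

Weights: 1 pu: L, 2 ske L, 3 po L, 4 ka L, 5 lor H, 6 ke L.
Parse right to left (heavy = foot alone; LL = one foot; stranded L unfooted): (pu:.ˈske) (po.ˈka) (ˈlor) ke.
Foot heads: 2, 4, 5.
Primary stress on the leftmost head = syllable 2.
Secondary stress on 4, 5: pu:.ˈske.po.ˌka.ˌlor.ke.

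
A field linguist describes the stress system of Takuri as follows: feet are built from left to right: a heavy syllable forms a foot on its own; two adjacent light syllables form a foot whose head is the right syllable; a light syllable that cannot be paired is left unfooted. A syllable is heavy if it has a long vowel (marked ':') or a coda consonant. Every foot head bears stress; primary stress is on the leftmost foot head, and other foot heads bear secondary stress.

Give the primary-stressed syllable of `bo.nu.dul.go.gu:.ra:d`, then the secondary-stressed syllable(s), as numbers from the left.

Weights: 1 bo L, 2 nu L, 3 dul H, 4 go L, 5 gu: H, 6 ra:d H.
Parse left to right (heavy = foot alone; LL = one foot; stranded L unfooted): (bo.ˈnu) (ˈdul) go (ˈgu:) (ˈra:d).
Foot heads: 2, 3, 5, 6.
Primary stress on the leftmost head = syllable 2.
Secondary stress on 3, 5, 6: bo.ˈnu.ˌdul.go.ˌgu:.ˌra:d.

primary 2, secondary 3, 5, 6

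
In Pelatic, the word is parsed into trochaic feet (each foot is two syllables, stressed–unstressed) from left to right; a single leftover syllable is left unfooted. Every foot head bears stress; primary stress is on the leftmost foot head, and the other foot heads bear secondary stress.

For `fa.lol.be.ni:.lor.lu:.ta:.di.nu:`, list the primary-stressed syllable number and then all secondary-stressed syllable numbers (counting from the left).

primary 1, secondary 3, 5, 7

Parse left to right into trochaic (ˈσσ) feet: (ˈfa.lol) (ˈbe.ni:) (ˈlor.lu:) (ˈta:.di) nu:. Syllable 9 is left unfooted.
Foot heads (stressed positions): 1, 3, 5, 7.
End Rule Leftmost: primary stress on the leftmost head = syllable 1.
Secondary stress on 3, 5, 7: ˈfa.lol.ˌbe.ni:.ˌlor.lu:.ˌta:.di.nu:.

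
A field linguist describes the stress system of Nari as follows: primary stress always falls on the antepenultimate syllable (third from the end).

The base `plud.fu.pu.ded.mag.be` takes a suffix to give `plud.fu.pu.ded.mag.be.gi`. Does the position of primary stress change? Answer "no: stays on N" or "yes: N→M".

Base `plud.fu.pu.ded.mag.be` (6 syllables):
  The word has 6 syllables; the antepenultimate syllable (third from the end) is syllable 4 (ded).
  → primary stress on syllable 4.
Suffixed `plud.fu.pu.ded.mag.be.gi` (7 syllables):
  The word has 7 syllables; the antepenultimate syllable (third from the end) is syllable 5 (mag).
  → primary stress on syllable 5.

yes: 4→5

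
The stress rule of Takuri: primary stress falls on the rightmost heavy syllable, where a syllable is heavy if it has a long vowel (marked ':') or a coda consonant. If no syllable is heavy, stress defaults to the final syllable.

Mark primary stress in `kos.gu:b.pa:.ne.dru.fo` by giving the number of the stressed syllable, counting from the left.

Weights: 1 kos H, 2 gu:b H, 3 pa: H, 4 ne L, 5 dru L, 6 fo L.
Heavy syllables in the domain: 1, 2, 3. The rightmost is syllable 3 (pa:).
Primary stress: syllable 3 → kos.gu:b.ˈpa:.ne.dru.fo.

3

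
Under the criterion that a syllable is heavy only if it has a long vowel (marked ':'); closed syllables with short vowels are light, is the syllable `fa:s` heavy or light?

heavy

`fa:s`: long vowel, closed (coda /s/). Long vowel → heavy.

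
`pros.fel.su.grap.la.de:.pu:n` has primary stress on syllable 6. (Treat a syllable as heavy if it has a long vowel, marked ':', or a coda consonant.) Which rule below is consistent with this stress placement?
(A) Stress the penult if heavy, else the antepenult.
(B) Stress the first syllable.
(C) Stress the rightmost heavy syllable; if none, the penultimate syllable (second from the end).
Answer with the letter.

A

Rule A → syllable 6 ✓.
Rule B → syllable 1 (observed: 6).
Rule C → syllable 7 (observed: 6).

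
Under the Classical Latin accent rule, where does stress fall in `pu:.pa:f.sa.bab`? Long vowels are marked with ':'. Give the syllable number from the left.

Classical Latin: stress the penult if heavy (long vowel or closed), else the antepenult.
Weights: 2 pa:f H, 3 sa L, 4 bab H.
The penult (syllable 3, sa) is light, so stress falls on the antepenult (syllable 2, pa:f).
Stress on syllable 2: pu:.ˈpa:f.sa.bab.

2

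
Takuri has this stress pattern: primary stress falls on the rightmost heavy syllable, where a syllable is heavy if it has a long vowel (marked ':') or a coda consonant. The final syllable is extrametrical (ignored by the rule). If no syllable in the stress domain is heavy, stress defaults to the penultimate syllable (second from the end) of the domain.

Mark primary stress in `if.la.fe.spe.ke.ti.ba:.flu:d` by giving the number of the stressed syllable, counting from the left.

7

The final syllable (8, flu:d) is extrametrical; the stress domain is syllables 1–7.
Weights: 1 if H, 2 la L, 3 fe L, 4 spe L, 5 ke L, 6 ti L, 7 ba: H.
Heavy syllables in the domain: 1, 7. The rightmost is syllable 7 (ba:).
Primary stress: syllable 7 → if.la.fe.spe.ke.ti.ˈba:.flu:d.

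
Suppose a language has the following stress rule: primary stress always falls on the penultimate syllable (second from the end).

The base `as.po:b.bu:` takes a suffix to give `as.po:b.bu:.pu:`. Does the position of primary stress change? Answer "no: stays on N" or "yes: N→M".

Base `as.po:b.bu:` (3 syllables):
  The word has 3 syllables; the penultimate syllable (second from the end) is syllable 2 (po:b).
  → primary stress on syllable 2.
Suffixed `as.po:b.bu:.pu:` (4 syllables):
  The word has 4 syllables; the penultimate syllable (second from the end) is syllable 3 (bu:).
  → primary stress on syllable 3.

yes: 2→3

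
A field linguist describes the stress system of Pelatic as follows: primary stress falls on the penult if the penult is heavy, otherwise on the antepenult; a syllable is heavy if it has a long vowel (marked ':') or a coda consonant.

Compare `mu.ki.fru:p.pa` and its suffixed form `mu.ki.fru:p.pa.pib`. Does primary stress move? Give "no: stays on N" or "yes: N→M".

no: stays on 3

Base `mu.ki.fru:p.pa` (4 syllables):
  Weights: 2 ki L, 3 fru:p H, 4 pa L.
  The penult (syllable 3, fru:p) is heavy, so it takes stress.
  → primary stress on syllable 3.
Suffixed `mu.ki.fru:p.pa.pib` (5 syllables):
  Weights: 3 fru:p H, 4 pa L, 5 pib H.
  The penult (syllable 4, pa) is light, so stress falls on the antepenult (syllable 3, fru:p).
  → primary stress on syllable 3.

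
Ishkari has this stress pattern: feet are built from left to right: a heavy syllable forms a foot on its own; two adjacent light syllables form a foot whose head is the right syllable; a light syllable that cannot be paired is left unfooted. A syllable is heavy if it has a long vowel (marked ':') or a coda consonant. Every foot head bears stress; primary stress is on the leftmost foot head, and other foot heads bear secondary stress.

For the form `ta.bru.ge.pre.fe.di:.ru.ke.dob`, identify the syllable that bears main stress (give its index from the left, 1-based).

Weights: 1 ta L, 2 bru L, 3 ge L, 4 pre L, 5 fe L, 6 di: H, 7 ru L, 8 ke L, 9 dob H.
Parse left to right (heavy = foot alone; LL = one foot; stranded L unfooted): (ta.ˈbru) (ge.ˈpre) fe (ˈdi:) (ru.ˈke) (ˈdob).
Foot heads: 2, 4, 6, 8, 9.
Primary stress on the leftmost head = syllable 2.
Primary stress: syllable 2 → ta.ˈbru.ge.pre.fe.di:.ru.ke.dob.

2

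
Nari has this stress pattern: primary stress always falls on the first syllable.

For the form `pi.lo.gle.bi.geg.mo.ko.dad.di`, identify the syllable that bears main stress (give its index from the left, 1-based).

1

The word has 9 syllables; the first syllable is syllable 1 (pi).
Primary stress: syllable 1 → ˈpi.lo.gle.bi.geg.mo.ko.dad.di.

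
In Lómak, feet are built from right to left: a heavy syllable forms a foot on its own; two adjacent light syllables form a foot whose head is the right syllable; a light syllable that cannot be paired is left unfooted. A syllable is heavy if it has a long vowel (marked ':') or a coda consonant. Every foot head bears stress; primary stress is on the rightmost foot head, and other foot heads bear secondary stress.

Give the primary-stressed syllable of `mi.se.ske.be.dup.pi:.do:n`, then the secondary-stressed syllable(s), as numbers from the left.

primary 7, secondary 2, 4, 5, 6

Weights: 1 mi L, 2 se L, 3 ske L, 4 be L, 5 dup H, 6 pi: H, 7 do:n H.
Parse right to left (heavy = foot alone; LL = one foot; stranded L unfooted): (mi.ˈse) (ske.ˈbe) (ˈdup) (ˈpi:) (ˈdo:n).
Foot heads: 2, 4, 5, 6, 7.
Primary stress on the rightmost head = syllable 7.
Secondary stress on 2, 4, 5, 6: mi.ˌse.ske.ˌbe.ˌdup.ˌpi:.ˈdo:n.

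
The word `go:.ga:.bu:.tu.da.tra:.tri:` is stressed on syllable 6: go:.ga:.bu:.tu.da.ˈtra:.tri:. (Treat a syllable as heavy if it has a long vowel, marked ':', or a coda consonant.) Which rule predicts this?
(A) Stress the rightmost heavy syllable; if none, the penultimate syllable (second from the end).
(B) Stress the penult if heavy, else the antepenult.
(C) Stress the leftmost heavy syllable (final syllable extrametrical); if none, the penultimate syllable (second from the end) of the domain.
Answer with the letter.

Rule A → syllable 7 (observed: 6).
Rule B → syllable 6 ✓.
Rule C → syllable 1 (observed: 6).

B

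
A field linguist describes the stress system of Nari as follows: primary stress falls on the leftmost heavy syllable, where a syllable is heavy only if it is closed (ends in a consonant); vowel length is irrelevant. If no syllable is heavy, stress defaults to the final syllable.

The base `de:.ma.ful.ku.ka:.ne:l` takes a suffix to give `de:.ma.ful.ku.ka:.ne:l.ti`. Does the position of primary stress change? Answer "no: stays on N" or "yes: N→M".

no: stays on 3

Base `de:.ma.ful.ku.ka:.ne:l` (6 syllables):
  Weights: 1 de: L, 2 ma L, 3 ful H, 4 ku L, 5 ka: L, 6 ne:l H.
  Heavy syllables in the domain: 3, 6. The leftmost is syllable 3 (ful).
  → primary stress on syllable 3.
Suffixed `de:.ma.ful.ku.ka:.ne:l.ti` (7 syllables):
  Weights: 1 de: L, 2 ma L, 3 ful H, 4 ku L, 5 ka: L, 6 ne:l H, 7 ti L.
  Heavy syllables in the domain: 3, 6. The leftmost is syllable 3 (ful).
  → primary stress on syllable 3.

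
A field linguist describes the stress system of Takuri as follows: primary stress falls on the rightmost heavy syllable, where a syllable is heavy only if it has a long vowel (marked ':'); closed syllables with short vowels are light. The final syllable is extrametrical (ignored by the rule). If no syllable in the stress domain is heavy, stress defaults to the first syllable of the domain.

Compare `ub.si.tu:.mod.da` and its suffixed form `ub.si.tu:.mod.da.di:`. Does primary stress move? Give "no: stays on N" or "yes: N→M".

Base `ub.si.tu:.mod.da` (5 syllables):
  The final syllable (5, da) is extrametrical; the stress domain is syllables 1–4.
  Weights: 1 ub L, 2 si L, 3 tu: H, 4 mod L.
  Heavy syllables in the domain: 3. The rightmost is syllable 3 (tu:).
  → primary stress on syllable 3.
Suffixed `ub.si.tu:.mod.da.di:` (6 syllables):
  The final syllable (6, di:) is extrametrical; the stress domain is syllables 1–5.
  Weights: 1 ub L, 2 si L, 3 tu: H, 4 mod L, 5 da L.
  Heavy syllables in the domain: 3. The rightmost is syllable 3 (tu:).
  → primary stress on syllable 3.

no: stays on 3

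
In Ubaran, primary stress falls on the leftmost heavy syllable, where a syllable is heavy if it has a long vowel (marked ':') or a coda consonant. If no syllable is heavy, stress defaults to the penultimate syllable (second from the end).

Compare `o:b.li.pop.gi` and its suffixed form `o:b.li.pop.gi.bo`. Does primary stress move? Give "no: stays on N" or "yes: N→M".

Base `o:b.li.pop.gi` (4 syllables):
  Weights: 1 o:b H, 2 li L, 3 pop H, 4 gi L.
  Heavy syllables in the domain: 1, 3. The leftmost is syllable 1 (o:b).
  → primary stress on syllable 1.
Suffixed `o:b.li.pop.gi.bo` (5 syllables):
  Weights: 1 o:b H, 2 li L, 3 pop H, 4 gi L, 5 bo L.
  Heavy syllables in the domain: 1, 3. The leftmost is syllable 1 (o:b).
  → primary stress on syllable 1.

no: stays on 1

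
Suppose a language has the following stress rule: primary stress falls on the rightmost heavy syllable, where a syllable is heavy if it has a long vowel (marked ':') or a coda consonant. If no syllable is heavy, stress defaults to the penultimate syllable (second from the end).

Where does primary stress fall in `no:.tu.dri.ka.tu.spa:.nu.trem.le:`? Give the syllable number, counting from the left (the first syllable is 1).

9

Weights: 1 no: H, 2 tu L, 3 dri L, 4 ka L, 5 tu L, 6 spa: H, 7 nu L, 8 trem H, 9 le: H.
Heavy syllables in the domain: 1, 6, 8, 9. The rightmost is syllable 9 (le:).
Primary stress: syllable 9 → no:.tu.dri.ka.tu.spa:.nu.trem.ˈle:.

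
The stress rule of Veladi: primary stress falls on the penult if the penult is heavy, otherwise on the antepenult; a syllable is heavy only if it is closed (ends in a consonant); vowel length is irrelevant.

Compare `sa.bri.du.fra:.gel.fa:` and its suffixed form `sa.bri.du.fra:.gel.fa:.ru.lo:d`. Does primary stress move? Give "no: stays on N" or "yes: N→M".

yes: 5→6

Base `sa.bri.du.fra:.gel.fa:` (6 syllables):
  Weights: 4 fra: L, 5 gel H, 6 fa: L.
  The penult (syllable 5, gel) is heavy, so it takes stress.
  → primary stress on syllable 5.
Suffixed `sa.bri.du.fra:.gel.fa:.ru.lo:d` (8 syllables):
  Weights: 6 fa: L, 7 ru L, 8 lo:d H.
  The penult (syllable 7, ru) is light, so stress falls on the antepenult (syllable 6, fa:).
  → primary stress on syllable 6.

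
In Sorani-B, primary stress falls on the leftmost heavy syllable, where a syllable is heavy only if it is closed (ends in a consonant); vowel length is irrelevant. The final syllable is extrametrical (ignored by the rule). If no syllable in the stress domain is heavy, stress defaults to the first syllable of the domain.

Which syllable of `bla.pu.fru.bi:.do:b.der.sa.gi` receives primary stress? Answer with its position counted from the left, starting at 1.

5

The final syllable (8, gi) is extrametrical; the stress domain is syllables 1–7.
Weights: 1 bla L, 2 pu L, 3 fru L, 4 bi: L, 5 do:b H, 6 der H, 7 sa L.
Heavy syllables in the domain: 5, 6. The leftmost is syllable 5 (do:b).
Primary stress: syllable 5 → bla.pu.fru.bi:.ˈdo:b.der.sa.gi.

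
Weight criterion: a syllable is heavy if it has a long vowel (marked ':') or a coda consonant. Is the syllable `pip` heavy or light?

heavy

`pip`: short vowel, closed (coda /p/). Closed → heavy.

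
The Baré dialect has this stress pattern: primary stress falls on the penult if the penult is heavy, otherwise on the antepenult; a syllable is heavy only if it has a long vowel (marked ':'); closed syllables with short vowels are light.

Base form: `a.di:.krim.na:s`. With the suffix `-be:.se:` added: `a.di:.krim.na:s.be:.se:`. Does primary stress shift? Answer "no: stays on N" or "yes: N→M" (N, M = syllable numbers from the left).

yes: 2→5

Base `a.di:.krim.na:s` (4 syllables):
  Weights: 2 di: H, 3 krim L, 4 na:s H.
  The penult (syllable 3, krim) is light, so stress falls on the antepenult (syllable 2, di:).
  → primary stress on syllable 2.
Suffixed `a.di:.krim.na:s.be:.se:` (6 syllables):
  Weights: 4 na:s H, 5 be: H, 6 se: H.
  The penult (syllable 5, be:) is heavy, so it takes stress.
  → primary stress on syllable 5.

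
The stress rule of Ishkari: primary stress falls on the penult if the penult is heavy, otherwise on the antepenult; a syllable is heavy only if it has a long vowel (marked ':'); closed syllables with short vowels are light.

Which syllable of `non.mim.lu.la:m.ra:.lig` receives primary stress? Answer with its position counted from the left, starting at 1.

Weights: 4 la:m H, 5 ra: H, 6 lig L.
The penult (syllable 5, ra:) is heavy, so it takes stress.
Primary stress: syllable 5 → non.mim.lu.la:m.ˈra:.lig.

5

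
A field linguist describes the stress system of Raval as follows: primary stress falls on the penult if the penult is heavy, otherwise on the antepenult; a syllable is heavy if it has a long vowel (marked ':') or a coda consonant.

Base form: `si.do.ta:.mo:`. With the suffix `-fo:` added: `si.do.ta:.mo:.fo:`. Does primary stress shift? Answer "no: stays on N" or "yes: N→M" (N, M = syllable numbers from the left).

Base `si.do.ta:.mo:` (4 syllables):
  Weights: 2 do L, 3 ta: H, 4 mo: H.
  The penult (syllable 3, ta:) is heavy, so it takes stress.
  → primary stress on syllable 3.
Suffixed `si.do.ta:.mo:.fo:` (5 syllables):
  Weights: 3 ta: H, 4 mo: H, 5 fo: H.
  The penult (syllable 4, mo:) is heavy, so it takes stress.
  → primary stress on syllable 4.

yes: 3→4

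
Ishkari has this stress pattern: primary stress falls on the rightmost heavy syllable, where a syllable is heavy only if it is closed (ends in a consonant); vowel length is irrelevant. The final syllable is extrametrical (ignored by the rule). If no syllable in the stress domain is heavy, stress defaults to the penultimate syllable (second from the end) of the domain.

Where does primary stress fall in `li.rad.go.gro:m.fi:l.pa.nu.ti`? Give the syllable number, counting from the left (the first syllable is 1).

5

The final syllable (8, ti) is extrametrical; the stress domain is syllables 1–7.
Weights: 1 li L, 2 rad H, 3 go L, 4 gro:m H, 5 fi:l H, 6 pa L, 7 nu L.
Heavy syllables in the domain: 2, 4, 5. The rightmost is syllable 5 (fi:l).
Primary stress: syllable 5 → li.rad.go.gro:m.ˈfi:l.pa.nu.ti.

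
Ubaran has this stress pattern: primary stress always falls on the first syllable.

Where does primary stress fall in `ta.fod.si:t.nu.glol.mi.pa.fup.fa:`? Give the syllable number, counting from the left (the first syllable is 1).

The word has 9 syllables; the first syllable is syllable 1 (ta).
Primary stress: syllable 1 → ˈta.fod.si:t.nu.glol.mi.pa.fup.fa:.

1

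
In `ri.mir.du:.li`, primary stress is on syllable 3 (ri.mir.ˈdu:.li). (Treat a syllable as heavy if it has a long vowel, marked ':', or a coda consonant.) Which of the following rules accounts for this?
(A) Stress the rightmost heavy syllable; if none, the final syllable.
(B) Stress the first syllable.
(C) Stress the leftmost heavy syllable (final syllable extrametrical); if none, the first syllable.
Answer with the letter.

Rule A → syllable 3 ✓.
Rule B → syllable 1 (observed: 3).
Rule C → syllable 2 (observed: 3).

A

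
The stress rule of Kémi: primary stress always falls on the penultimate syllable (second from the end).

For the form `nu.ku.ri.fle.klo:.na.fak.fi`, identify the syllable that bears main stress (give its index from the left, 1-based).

7

The word has 8 syllables; the penultimate syllable (second from the end) is syllable 7 (fak).
Primary stress: syllable 7 → nu.ku.ri.fle.klo:.na.ˈfak.fi.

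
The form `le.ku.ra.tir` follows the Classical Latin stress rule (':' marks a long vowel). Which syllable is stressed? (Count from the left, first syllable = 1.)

Classical Latin: stress the penult if heavy (long vowel or closed), else the antepenult.
Weights: 2 ku L, 3 ra L, 4 tir H.
The penult (syllable 3, ra) is light, so stress falls on the antepenult (syllable 2, ku).
Stress on syllable 2: le.ˈku.ra.tir.

2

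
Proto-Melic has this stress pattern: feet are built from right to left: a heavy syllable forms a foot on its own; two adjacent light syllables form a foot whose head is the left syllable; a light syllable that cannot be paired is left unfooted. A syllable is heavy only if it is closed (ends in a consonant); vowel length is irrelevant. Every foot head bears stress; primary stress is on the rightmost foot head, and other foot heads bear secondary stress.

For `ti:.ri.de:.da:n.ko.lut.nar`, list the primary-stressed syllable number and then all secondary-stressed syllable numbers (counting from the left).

primary 7, secondary 2, 4, 6

Weights: 1 ti: L, 2 ri L, 3 de: L, 4 da:n H, 5 ko L, 6 lut H, 7 nar H.
Parse right to left (heavy = foot alone; LL = one foot; stranded L unfooted): ti: (ˈri.de:) (ˈda:n) ko (ˈlut) (ˈnar).
Foot heads: 2, 4, 6, 7.
Primary stress on the rightmost head = syllable 7.
Secondary stress on 2, 4, 6: ti:.ˌri.de:.ˌda:n.ko.ˌlut.ˈnar.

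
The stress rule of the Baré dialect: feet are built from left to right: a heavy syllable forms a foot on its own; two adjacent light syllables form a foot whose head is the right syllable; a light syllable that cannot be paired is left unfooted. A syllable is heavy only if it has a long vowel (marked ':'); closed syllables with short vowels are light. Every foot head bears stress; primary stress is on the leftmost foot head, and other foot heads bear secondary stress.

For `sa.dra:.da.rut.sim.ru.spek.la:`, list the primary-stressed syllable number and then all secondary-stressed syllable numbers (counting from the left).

primary 2, secondary 4, 6, 8

Weights: 1 sa L, 2 dra: H, 3 da L, 4 rut L, 5 sim L, 6 ru L, 7 spek L, 8 la: H.
Parse left to right (heavy = foot alone; LL = one foot; stranded L unfooted): sa (ˈdra:) (da.ˈrut) (sim.ˈru) spek (ˈla:).
Foot heads: 2, 4, 6, 8.
Primary stress on the leftmost head = syllable 2.
Secondary stress on 4, 6, 8: sa.ˈdra:.da.ˌrut.sim.ˌru.spek.ˌla:.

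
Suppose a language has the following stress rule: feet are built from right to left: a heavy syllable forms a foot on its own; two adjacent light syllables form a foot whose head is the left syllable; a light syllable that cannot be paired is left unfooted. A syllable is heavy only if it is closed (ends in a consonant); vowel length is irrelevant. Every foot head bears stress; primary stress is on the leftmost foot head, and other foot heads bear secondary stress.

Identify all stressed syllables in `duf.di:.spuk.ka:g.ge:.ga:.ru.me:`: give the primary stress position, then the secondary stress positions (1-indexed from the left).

Weights: 1 duf H, 2 di: L, 3 spuk H, 4 ka:g H, 5 ge: L, 6 ga: L, 7 ru L, 8 me: L.
Parse right to left (heavy = foot alone; LL = one foot; stranded L unfooted): (ˈduf) di: (ˈspuk) (ˈka:g) (ˈge:.ga:) (ˈru.me:).
Foot heads: 1, 3, 4, 5, 7.
Primary stress on the leftmost head = syllable 1.
Secondary stress on 3, 4, 5, 7: ˈduf.di:.ˌspuk.ˌka:g.ˌge:.ga:.ˌru.me:.

primary 1, secondary 3, 4, 5, 7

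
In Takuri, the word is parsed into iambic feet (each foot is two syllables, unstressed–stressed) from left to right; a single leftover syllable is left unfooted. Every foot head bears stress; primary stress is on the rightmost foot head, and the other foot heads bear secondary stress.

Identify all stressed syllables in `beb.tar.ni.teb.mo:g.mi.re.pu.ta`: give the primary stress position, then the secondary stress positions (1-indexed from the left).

Parse left to right into iambic (σˈσ) feet: (beb.ˈtar) (ni.ˈteb) (mo:g.ˈmi) (re.ˈpu) ta. Syllable 9 is left unfooted.
Foot heads (stressed positions): 2, 4, 6, 8.
End Rule Rightmost: primary stress on the rightmost head = syllable 8.
Secondary stress on 2, 4, 6: beb.ˌtar.ni.ˌteb.mo:g.ˌmi.re.ˈpu.ta.

primary 8, secondary 2, 4, 6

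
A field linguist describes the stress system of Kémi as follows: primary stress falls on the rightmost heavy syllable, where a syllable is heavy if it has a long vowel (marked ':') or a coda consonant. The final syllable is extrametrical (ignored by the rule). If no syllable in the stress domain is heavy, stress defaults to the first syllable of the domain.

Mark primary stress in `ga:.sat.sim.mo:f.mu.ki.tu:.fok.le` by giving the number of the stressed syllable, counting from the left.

The final syllable (9, le) is extrametrical; the stress domain is syllables 1–8.
Weights: 1 ga: H, 2 sat H, 3 sim H, 4 mo:f H, 5 mu L, 6 ki L, 7 tu: H, 8 fok H.
Heavy syllables in the domain: 1, 2, 3, 4, 7, 8. The rightmost is syllable 8 (fok).
Primary stress: syllable 8 → ga:.sat.sim.mo:f.mu.ki.tu:.ˈfok.le.

8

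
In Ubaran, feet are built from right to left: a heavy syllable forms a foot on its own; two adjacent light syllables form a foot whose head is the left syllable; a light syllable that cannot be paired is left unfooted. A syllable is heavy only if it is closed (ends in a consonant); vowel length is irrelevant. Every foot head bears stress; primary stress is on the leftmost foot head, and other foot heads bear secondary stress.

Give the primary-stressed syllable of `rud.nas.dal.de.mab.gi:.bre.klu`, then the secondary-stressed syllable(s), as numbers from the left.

Weights: 1 rud H, 2 nas H, 3 dal H, 4 de L, 5 mab H, 6 gi: L, 7 bre L, 8 klu L.
Parse right to left (heavy = foot alone; LL = one foot; stranded L unfooted): (ˈrud) (ˈnas) (ˈdal) de (ˈmab) gi: (ˈbre.klu).
Foot heads: 1, 2, 3, 5, 7.
Primary stress on the leftmost head = syllable 1.
Secondary stress on 2, 3, 5, 7: ˈrud.ˌnas.ˌdal.de.ˌmab.gi:.ˌbre.klu.

primary 1, secondary 2, 3, 5, 7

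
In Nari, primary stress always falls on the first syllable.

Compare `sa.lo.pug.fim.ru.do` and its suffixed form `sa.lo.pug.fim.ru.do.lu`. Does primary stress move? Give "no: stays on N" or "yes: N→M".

Base `sa.lo.pug.fim.ru.do` (6 syllables):
  The word has 6 syllables; the first syllable is syllable 1 (sa).
  → primary stress on syllable 1.
Suffixed `sa.lo.pug.fim.ru.do.lu` (7 syllables):
  The word has 7 syllables; the first syllable is syllable 1 (sa).
  → primary stress on syllable 1.

no: stays on 1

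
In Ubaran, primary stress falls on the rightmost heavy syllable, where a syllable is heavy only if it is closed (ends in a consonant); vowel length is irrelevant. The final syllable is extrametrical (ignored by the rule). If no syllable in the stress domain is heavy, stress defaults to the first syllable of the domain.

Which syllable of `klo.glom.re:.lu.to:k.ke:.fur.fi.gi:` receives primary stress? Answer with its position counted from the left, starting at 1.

7

The final syllable (9, gi:) is extrametrical; the stress domain is syllables 1–8.
Weights: 1 klo L, 2 glom H, 3 re: L, 4 lu L, 5 to:k H, 6 ke: L, 7 fur H, 8 fi L.
Heavy syllables in the domain: 2, 5, 7. The rightmost is syllable 7 (fur).
Primary stress: syllable 7 → klo.glom.re:.lu.to:k.ke:.ˈfur.fi.gi:.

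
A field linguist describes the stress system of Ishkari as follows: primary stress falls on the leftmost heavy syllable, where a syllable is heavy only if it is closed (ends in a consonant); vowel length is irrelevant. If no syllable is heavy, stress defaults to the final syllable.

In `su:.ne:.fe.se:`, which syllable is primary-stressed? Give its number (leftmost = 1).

4

Weights: 1 su: L, 2 ne: L, 3 fe L, 4 se: L.
No heavy syllable in the domain; default to the final syllable = syllable 4.
Primary stress: syllable 4 → su:.ne:.fe.ˈse:.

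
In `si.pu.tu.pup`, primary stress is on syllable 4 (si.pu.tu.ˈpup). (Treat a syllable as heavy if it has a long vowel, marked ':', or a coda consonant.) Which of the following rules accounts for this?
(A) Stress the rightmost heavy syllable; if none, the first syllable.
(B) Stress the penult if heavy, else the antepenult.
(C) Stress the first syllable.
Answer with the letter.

Rule A → syllable 4 ✓.
Rule B → syllable 2 (observed: 4).
Rule C → syllable 1 (observed: 4).

A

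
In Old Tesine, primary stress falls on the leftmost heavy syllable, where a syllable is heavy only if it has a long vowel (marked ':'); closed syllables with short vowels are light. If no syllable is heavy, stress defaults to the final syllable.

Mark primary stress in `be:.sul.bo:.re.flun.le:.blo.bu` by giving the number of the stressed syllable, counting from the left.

1

Weights: 1 be: H, 2 sul L, 3 bo: H, 4 re L, 5 flun L, 6 le: H, 7 blo L, 8 bu L.
Heavy syllables in the domain: 1, 3, 6. The leftmost is syllable 1 (be:).
Primary stress: syllable 1 → ˈbe:.sul.bo:.re.flun.le:.blo.bu.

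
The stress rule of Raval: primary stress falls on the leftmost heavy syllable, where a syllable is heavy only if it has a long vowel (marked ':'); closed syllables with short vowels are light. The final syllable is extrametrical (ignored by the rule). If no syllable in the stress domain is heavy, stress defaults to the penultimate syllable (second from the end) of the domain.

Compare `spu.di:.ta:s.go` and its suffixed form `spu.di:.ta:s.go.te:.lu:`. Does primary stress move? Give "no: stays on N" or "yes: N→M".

Base `spu.di:.ta:s.go` (4 syllables):
  The final syllable (4, go) is extrametrical; the stress domain is syllables 1–3.
  Weights: 1 spu L, 2 di: H, 3 ta:s H.
  Heavy syllables in the domain: 2, 3. The leftmost is syllable 2 (di:).
  → primary stress on syllable 2.
Suffixed `spu.di:.ta:s.go.te:.lu:` (6 syllables):
  The final syllable (6, lu:) is extrametrical; the stress domain is syllables 1–5.
  Weights: 1 spu L, 2 di: H, 3 ta:s H, 4 go L, 5 te: H.
  Heavy syllables in the domain: 2, 3, 5. The leftmost is syllable 2 (di:).
  → primary stress on syllable 2.

no: stays on 2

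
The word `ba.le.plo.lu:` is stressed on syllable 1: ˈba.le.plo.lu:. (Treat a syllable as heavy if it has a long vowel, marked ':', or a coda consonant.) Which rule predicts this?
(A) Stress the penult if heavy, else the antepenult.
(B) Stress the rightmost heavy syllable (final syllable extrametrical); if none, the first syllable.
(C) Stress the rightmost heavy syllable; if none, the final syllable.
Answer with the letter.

Rule A → syllable 2 (observed: 1).
Rule B → syllable 1 ✓.
Rule C → syllable 4 (observed: 1).

B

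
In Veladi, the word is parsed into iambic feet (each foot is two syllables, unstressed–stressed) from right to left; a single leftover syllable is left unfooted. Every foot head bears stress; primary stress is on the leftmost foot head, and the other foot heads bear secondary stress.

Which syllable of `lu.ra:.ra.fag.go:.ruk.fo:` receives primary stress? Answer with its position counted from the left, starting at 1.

3

Parse right to left into iambic (σˈσ) feet: lu (ra:.ˈra) (fag.ˈgo:) (ruk.ˈfo:). Syllable 1 is left unfooted.
Foot heads (stressed positions): 3, 5, 7.
End Rule Leftmost: primary stress on the leftmost head = syllable 3.
Primary stress: syllable 3 → lu.ra:.ˈra.fag.go:.ruk.fo:.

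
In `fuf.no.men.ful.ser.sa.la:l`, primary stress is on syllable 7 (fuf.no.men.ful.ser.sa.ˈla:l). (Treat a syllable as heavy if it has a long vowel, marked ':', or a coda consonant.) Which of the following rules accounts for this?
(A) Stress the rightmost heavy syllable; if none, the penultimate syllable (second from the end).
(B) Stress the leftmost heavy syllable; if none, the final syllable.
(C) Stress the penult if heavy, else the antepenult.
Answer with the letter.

Rule A → syllable 7 ✓.
Rule B → syllable 1 (observed: 7).
Rule C → syllable 5 (observed: 7).

A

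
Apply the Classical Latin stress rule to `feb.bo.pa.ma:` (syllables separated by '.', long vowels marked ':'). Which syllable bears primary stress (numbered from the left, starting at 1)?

2

Classical Latin: stress the penult if heavy (long vowel or closed), else the antepenult.
Weights: 2 bo L, 3 pa L, 4 ma: H.
The penult (syllable 3, pa) is light, so stress falls on the antepenult (syllable 2, bo).
Stress on syllable 2: feb.ˈbo.pa.ma:.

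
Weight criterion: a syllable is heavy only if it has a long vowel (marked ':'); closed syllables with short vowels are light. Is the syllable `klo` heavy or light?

`klo`: short vowel, open (no coda). Short vowel → light.

light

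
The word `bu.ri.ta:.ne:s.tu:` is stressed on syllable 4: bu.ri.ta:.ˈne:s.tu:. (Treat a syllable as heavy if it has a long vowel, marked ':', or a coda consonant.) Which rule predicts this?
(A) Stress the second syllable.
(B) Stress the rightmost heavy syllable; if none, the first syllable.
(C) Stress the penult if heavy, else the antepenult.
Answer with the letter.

Rule A → syllable 2 (observed: 4).
Rule B → syllable 5 (observed: 4).
Rule C → syllable 4 ✓.

C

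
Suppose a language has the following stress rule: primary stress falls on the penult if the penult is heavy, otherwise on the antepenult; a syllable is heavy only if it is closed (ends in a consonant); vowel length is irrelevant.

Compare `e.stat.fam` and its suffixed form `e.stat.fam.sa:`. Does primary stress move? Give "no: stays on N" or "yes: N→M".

Base `e.stat.fam` (3 syllables):
  Weights: 1 e L, 2 stat H, 3 fam H.
  The penult (syllable 2, stat) is heavy, so it takes stress.
  → primary stress on syllable 2.
Suffixed `e.stat.fam.sa:` (4 syllables):
  Weights: 2 stat H, 3 fam H, 4 sa: L.
  The penult (syllable 3, fam) is heavy, so it takes stress.
  → primary stress on syllable 3.

yes: 2→3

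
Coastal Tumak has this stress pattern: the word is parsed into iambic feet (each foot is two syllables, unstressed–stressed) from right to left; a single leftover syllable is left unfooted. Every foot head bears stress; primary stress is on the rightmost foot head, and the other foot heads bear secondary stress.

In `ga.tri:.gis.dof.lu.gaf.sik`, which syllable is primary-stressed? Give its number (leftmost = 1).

7

Parse right to left into iambic (σˈσ) feet: ga (tri:.ˈgis) (dof.ˈlu) (gaf.ˈsik). Syllable 1 is left unfooted.
Foot heads (stressed positions): 3, 5, 7.
End Rule Rightmost: primary stress on the rightmost head = syllable 7.
Primary stress: syllable 7 → ga.tri:.gis.dof.lu.gaf.ˈsik.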